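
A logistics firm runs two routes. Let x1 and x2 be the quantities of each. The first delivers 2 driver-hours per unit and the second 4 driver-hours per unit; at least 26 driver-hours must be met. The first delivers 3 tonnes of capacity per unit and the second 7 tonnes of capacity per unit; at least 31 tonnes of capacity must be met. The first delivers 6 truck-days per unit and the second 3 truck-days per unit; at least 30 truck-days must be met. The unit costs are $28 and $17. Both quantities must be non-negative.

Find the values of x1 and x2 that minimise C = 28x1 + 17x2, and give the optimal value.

The feasible region is unbounded (it extends along (0, 1), (1, 0)), but C strictly increases along every unbounded feasible direction, so there is no improving ray and the minimum is attained at a vertex.

x1 = 7/3, x2 = 16/3, minimum C = 156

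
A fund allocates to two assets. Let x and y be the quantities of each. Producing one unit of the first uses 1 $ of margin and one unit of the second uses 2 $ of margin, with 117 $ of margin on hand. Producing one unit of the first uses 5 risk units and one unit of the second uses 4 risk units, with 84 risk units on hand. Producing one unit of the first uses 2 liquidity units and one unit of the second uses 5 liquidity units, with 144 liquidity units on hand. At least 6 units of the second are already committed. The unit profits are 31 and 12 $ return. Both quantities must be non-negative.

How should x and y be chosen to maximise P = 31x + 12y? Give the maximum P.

Extreme points and P = 31x + 12y:
  (0, 21) → P = 252
  (0, 6) → P = 72
  (12, 6) → P = 444

At the optimal vertex, 5x + 4y = 84 and y = 6.
Solving simultaneously gives x = 12, y = 6.

x = 12, y = 6, maximum P = 444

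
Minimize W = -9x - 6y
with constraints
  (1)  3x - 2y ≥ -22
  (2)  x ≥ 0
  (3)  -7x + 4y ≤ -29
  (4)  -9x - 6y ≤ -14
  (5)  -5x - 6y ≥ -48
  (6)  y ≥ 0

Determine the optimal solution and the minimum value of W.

x = 48/5, y = 0, minimum W = -432/5

Extreme points and W = -9x - 6y:
  (183/31, 191/62) → W = -2220/31
  (29/7, 0) → W = -261/7
  (48/5, 0) → W = -432/5

The optimum lies where -5x - 6y = -48 and y = 0.
Solving simultaneously gives x = 48/5, y = 0.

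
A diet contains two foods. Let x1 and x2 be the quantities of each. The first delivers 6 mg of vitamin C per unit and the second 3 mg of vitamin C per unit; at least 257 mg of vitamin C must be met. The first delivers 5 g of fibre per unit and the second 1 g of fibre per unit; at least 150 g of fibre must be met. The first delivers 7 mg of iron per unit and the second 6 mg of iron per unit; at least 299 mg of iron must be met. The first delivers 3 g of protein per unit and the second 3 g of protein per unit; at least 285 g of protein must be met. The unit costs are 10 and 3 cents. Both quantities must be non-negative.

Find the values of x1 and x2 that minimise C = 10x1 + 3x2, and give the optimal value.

The feasible region is unbounded (it extends along (0, 1), (1, 0)), but C strictly increases along every unbounded feasible direction, so there is no improving ray and the minimum is attained at a vertex.

x1 = 55/4, x2 = 325/4, minimum C = 1525/4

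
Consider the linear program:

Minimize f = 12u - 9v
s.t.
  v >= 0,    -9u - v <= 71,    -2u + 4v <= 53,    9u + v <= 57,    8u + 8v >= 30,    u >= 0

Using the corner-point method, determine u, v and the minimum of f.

Feasible corners and f = 12u - 9v:
  (19/3, 0) → f = 76
  (15/4, 0) → f = 45
  (175/38, 591/38) → f = -3219/38
  (0, 53/4) → f = -477/4
  (0, 15/4) → f = -135/4

u = 0, v = 53/4, minimum f = -477/4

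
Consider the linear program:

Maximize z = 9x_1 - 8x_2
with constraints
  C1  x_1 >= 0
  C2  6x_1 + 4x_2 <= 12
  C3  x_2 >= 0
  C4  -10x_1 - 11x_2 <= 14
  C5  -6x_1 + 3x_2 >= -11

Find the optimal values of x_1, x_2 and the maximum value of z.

At the optimal vertex, x_2 = 0 and -6x_1 + 3x_2 = -11.
Solving simultaneously gives x_1 = 11/6, x_2 = 0.

x_1 = 11/6, x_2 = 0, maximum z = 33/2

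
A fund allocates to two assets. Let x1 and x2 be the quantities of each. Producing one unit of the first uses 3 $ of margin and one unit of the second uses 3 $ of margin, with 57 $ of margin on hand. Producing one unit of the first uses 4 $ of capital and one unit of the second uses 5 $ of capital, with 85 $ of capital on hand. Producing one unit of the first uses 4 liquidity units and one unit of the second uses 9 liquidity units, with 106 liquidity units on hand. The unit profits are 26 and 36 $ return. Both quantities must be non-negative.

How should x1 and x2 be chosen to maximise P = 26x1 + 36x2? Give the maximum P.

x1 = 13, x2 = 6, maximum P = 554

Feasible corners and P = 26x1 + 36x2:
  (0, 0) → P = 0
  (0, 106/9) → P = 424
  (19, 0) → P = 494
  (13, 6) → P = 554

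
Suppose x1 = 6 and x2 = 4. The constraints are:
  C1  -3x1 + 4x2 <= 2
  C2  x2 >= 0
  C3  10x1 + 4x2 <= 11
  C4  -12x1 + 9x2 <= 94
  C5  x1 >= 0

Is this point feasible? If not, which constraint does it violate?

Constraint C3: 10x1 + 4x2 = 76, which is not ≤ 11. All other constraints are satisfied.

not feasible — violates C3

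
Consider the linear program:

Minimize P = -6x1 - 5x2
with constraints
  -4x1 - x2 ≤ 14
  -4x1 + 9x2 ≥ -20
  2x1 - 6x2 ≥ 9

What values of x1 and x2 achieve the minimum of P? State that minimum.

Corner points and P = -6x1 - 5x2:
  (-53/20, -17/5) → P = 329/10
  (-75/26, -32/13) → P = 385/13
  (13/2, 2/3) → P = -127/3

x1 = 13/2, x2 = 2/3, minimum P = -127/3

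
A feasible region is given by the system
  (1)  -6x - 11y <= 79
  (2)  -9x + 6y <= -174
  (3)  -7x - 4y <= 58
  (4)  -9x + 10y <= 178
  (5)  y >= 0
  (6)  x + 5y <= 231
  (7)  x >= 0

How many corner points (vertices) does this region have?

Pairwise boundary intersections that survive every other constraint:
  (58/3, 0)
  (752/17, 635/17)
  (231, 0)

3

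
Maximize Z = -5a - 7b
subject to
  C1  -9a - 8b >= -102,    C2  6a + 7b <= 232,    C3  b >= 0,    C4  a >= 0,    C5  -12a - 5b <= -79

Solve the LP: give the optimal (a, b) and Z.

a = 79/12, b = 0, maximum Z = -395/12

Corner points and Z = -5a - 7b:
  (34/3, 0) → Z = -170/3
  (122/51, 171/17) → Z = -4201/51
  (79/12, 0) → Z = -395/12

The binding constraints are b = 0 and -12a - 5b = -79.
Solving simultaneously gives a = 79/12, b = 0.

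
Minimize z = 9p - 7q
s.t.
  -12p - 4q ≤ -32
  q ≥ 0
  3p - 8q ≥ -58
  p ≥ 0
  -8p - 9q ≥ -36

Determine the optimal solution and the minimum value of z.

The binding constraints are -12p - 4q = -32 and -8p - 9q = -36.
Solving simultaneously gives p = 36/19, q = 44/19.

p = 36/19, q = 44/19, minimum z = 16/19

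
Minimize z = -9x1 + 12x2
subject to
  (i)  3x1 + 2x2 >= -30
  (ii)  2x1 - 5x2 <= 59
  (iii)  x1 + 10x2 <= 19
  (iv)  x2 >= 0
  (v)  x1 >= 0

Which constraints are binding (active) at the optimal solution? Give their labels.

(iii) and (iv)

Extreme points and z = -9x1 + 12x2:
  (19, 0) → z = -171
  (0, 19/10) → z = 114/5
  (0, 0) → z = 0

The minimum is at (19, 0). Substituting into each constraint, equality holds for (iii) and (iv); the remaining constraints have slack.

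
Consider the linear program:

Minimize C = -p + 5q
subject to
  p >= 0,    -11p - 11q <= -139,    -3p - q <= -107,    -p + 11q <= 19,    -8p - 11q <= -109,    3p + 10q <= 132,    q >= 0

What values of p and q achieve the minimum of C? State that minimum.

Feasible corners and C = -p + 5q:
  (938/27, 25/9) → C = -563/27
  (107/3, 0) → C = -107/3
  (44, 0) → C = -44

p = 44, q = 0, minimum C = -44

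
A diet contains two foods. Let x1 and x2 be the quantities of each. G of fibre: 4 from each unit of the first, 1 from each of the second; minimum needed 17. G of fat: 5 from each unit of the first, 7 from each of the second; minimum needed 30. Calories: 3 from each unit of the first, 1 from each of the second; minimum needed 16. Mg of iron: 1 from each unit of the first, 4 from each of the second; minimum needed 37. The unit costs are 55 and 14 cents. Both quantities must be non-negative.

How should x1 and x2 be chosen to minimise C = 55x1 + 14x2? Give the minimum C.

Extreme points and C = 55x1 + 14x2:
  (0, 17) → C = 238
  (37, 0) → C = 2035
  (1, 13) → C = 237
  (27/11, 95/11) → C = 2815/11
The feasible region is unbounded (it extends along (0, 1), (1, 0)), but C strictly increases along every unbounded feasible direction, so there is no improving ray and the minimum is attained at a vertex.

x1 = 1, x2 = 13, minimum C = 237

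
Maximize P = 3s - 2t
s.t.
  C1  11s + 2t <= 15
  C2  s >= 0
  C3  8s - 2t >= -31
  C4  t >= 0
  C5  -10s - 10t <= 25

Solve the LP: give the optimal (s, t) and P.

Feasible corners and P = 3s - 2t:
  (0, 15/2) → P = -15
  (15/11, 0) → P = 45/11
  (0, 0) → P = 0

s = 15/11, t = 0, maximum P = 45/11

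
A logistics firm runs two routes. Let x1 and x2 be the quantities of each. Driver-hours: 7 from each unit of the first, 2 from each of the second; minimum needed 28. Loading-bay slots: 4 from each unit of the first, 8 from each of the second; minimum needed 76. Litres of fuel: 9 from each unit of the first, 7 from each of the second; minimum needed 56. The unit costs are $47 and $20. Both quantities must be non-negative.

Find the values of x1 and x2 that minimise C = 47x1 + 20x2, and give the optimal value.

Corner points and C = 47x1 + 20x2:
  (0, 14) → C = 280
  (19, 0) → C = 893
  (3/2, 35/4) → C = 491/2
The feasible region is unbounded (it extends along (0, 1), (1, 0)), but C strictly increases along every unbounded feasible direction, so there is no improving ray and the minimum is attained at a vertex.

The optimum lies where 7x1 + 2x2 = 28 and 4x1 + 8x2 = 76.
Solving simultaneously gives x1 = 3/2, x2 = 35/4.

x1 = 3/2, x2 = 35/4, minimum C = 491/2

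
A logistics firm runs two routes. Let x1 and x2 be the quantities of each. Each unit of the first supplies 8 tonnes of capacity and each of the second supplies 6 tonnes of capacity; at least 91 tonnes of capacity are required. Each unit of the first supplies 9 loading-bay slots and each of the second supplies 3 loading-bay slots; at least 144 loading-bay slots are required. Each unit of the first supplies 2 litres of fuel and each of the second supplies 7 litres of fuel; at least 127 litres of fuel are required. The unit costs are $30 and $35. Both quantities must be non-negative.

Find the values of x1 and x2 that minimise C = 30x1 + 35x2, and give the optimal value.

Extreme points and C = 30x1 + 35x2:
  (0, 48) → C = 1680
  (127/2, 0) → C = 1905
  (11, 15) → C = 855
The feasible region is unbounded (it extends along (0, 1), (1, 0)), but C strictly increases along every unbounded feasible direction, so there is no improving ray and the minimum is attained at a vertex.

x1 = 11, x2 = 15, minimum C = 855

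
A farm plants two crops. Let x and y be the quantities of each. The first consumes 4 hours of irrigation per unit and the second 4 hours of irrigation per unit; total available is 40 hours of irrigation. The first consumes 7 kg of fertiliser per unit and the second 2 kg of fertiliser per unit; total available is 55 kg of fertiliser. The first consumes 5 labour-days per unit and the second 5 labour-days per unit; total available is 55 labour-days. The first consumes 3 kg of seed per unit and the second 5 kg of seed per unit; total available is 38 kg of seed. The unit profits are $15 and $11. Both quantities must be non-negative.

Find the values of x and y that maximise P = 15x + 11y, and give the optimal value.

Corner points and P = 15x + 11y:
  (0, 0) → P = 0
  (0, 38/5) → P = 418/5
  (55/7, 0) → P = 825/7
  (7, 3) → P = 138
  (6, 4) → P = 134

x = 7, y = 3, maximum P = 138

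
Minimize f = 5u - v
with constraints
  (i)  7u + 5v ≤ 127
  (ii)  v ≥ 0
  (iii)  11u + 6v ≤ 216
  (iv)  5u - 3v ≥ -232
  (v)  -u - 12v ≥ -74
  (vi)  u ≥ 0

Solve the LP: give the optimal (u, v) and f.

u = 0, v = 37/6, minimum f = -37/6

Extreme points and f = 5u - v:
  (127/7, 0) → f = 635/7
  (1154/79, 391/79) → f = 5379/79
  (0, 0) → f = 0
  (0, 37/6) → f = -37/6

The optimum lies where -u - 12v = -74 and u = 0.
Solving simultaneously gives u = 0, v = 37/6.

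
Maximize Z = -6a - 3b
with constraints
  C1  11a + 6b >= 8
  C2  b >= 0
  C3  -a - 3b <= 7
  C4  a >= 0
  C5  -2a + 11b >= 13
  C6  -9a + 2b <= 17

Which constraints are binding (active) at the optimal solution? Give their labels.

C1 and C4

Extreme points and Z = -6a - 3b:
  (0, 4/3) → Z = -4
  (10/133, 159/133) → Z = -537/133
  (0, 17/2) → Z = -51/2
The feasible region is unbounded (it extends along (2, 9), (11, 2)), but Z strictly decreases along every unbounded feasible direction, so there is no improving ray and the maximum is attained at a vertex.

The maximum is at (0, 4/3). Substituting into each constraint, equality holds for C1 and C4; the remaining constraints have slack.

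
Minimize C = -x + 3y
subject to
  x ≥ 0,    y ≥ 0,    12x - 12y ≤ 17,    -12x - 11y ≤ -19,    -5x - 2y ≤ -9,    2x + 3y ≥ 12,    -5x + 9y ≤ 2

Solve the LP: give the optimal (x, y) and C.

Feasible corners and C = -x + 3y:
  (13/4, 11/6) → C = 9/4
  (59/16, 109/48) → C = 25/8
  (34/11, 64/33) → C = 30/11

At the optimal vertex, 12x - 12y = 17 and 2x + 3y = 12.
Solving simultaneously gives x = 13/4, y = 11/6.

x = 13/4, y = 11/6, minimum C = 9/4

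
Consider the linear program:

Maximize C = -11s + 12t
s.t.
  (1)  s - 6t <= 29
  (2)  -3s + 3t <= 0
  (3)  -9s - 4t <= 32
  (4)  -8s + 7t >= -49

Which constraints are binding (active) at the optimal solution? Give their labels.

(2) and (4)

Corner points and C = -11s + 12t:
  (-38/29, -293/58) → C = -1340/29
  (91/41, -183/41) → C = -3197/41
  (-32/13, -32/13) → C = -32/13
  (49, 49) → C = 49

The maximum is at (49, 49). Substituting into each constraint, equality holds for (2) and (4); the remaining constraints have slack.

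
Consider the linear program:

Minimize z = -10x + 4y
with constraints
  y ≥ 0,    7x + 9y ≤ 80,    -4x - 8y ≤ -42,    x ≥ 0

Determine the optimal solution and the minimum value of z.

x = 80/7, y = 0, minimum z = -800/7

Vertices and z = -10x + 4y:
  (80/7, 0) → z = -800/7
  (21/2, 0) → z = -105
  (0, 80/9) → z = 320/9
  (0, 21/4) → z = 21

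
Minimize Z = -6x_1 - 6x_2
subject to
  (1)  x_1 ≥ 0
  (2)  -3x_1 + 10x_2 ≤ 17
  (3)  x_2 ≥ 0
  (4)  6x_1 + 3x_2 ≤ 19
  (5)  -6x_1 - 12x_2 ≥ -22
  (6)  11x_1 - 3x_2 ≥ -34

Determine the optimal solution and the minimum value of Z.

Extreme points and Z = -6x_1 - 6x_2:
  (0, 17/10) → Z = -51/5
  (0, 0) → Z = 0
  (1/6, 7/4) → Z = -23/2
  (19/6, 0) → Z = -19
  (3, 1/3) → Z = -20

x_1 = 3, x_2 = 1/3, minimum Z = -20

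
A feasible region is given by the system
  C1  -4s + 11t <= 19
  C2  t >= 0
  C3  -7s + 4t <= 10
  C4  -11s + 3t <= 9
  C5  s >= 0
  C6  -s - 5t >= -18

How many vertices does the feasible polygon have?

Of the 15 pairwise boundary intersections, those satisfying every inequality are:
  (0, 19/11)
  (103/31, 91/31)
  (0, 0)
  (18, 0)

4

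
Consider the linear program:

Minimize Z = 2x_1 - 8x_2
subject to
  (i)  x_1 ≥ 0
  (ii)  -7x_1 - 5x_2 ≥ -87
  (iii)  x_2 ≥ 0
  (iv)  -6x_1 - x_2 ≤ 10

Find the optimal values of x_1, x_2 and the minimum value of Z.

x_1 = 0, x_2 = 87/5, minimum Z = -696/5

Corner points and Z = 2x_1 - 8x_2:
  (0, 87/5) → Z = -696/5
  (0, 0) → Z = 0
  (87/7, 0) → Z = 174/7

The binding constraints are x_1 = 0 and -7x_1 - 5x_2 = -87.
Solving simultaneously gives x_1 = 0, x_2 = 87/5.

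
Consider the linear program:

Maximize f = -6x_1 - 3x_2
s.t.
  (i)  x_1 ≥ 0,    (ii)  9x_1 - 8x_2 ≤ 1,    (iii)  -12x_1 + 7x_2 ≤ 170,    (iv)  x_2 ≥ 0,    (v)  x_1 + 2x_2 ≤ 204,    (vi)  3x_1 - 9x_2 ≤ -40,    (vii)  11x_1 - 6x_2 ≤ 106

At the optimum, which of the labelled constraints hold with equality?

(i) and (vi)

Vertices and f = -6x_1 - 3x_2:
  (0, 170/7) → f = -510/7
  (0, 40/9) → f = -40/3
  (329/57, 121/19) → f = -1021/19
  (421/17, 943/34) → f = -7881/34
  (1088/31, 2618/31) → f = -14382/31
  (359/7, 1069/14) → f = -7515/14

The maximum is at (0, 40/9). Substituting into each constraint, equality holds for (i) and (vi); the remaining constraints have slack.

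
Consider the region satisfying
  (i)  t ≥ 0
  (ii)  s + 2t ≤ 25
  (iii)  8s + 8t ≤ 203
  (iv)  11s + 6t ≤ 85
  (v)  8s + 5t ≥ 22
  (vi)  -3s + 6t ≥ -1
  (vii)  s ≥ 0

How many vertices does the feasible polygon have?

5

The feasible vertices (each the meet of two boundaries and inside every other half-plane) are:
  (5/4, 95/8)
  (0, 25/2)
  (43/7, 61/21)
  (137/63, 58/63)
  (0, 22/5)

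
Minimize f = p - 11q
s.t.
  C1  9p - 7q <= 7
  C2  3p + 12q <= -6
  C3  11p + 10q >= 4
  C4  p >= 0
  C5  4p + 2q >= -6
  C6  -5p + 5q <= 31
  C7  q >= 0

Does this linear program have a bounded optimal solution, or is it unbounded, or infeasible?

The boundaries 9p - 7q = 7 and -5p + 5q = 31 meet at (126/5, 157/5), but that point violates 3p + 12q ≤ -6. Every candidate vertex is excluded by some other constraint, so the feasible region is empty.

infeasible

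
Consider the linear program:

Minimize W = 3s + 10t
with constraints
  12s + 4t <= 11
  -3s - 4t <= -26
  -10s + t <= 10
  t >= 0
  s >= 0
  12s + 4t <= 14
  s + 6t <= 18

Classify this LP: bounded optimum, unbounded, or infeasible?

The boundaries 12s + 4t = 11 and t = 0 meet at (11/12, 0), but that point violates -3s - 4t ≤ -26. Every candidate vertex is excluded by some other constraint, so the feasible region is empty.

infeasible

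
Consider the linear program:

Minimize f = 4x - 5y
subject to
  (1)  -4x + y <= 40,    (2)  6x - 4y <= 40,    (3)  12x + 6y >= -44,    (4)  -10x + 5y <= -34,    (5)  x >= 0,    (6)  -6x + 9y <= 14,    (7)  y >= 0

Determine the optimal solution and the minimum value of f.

Feasible corners and f = 4x - 5y:
  (208/15, 54/5) → f = 22/15
  (20/3, 0) → f = 80/3
  (94/15, 86/15) → f = -18/5
  (17/5, 0) → f = 68/5

The optimum lies where -10x + 5y = -34 and -6x + 9y = 14.
Solving simultaneously gives x = 94/15, y = 86/15.

x = 94/15, y = 86/15, minimum f = -18/5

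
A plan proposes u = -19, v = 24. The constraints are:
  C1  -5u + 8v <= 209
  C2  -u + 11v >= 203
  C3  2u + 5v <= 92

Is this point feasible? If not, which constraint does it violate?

not feasible — violates C1

Constraint C1: -5u + 8v = 287, which is not ≤ 209. All other constraints are satisfied.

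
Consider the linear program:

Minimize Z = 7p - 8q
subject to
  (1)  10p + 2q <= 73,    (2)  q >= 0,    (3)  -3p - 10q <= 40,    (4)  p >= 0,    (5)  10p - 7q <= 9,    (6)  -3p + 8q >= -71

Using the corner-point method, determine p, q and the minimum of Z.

p = 0, q = 73/2, minimum Z = -292

Corner points and Z = 7p - 8q:
  (0, 73/2) → Z = -292
  (529/90, 64/9) → Z = -1417/90
  (0, 0) → Z = 0
  (9/10, 0) → Z = 63/10

The binding constraints are 10p + 2q = 73 and p = 0.
Solving simultaneously gives p = 0, q = 73/2.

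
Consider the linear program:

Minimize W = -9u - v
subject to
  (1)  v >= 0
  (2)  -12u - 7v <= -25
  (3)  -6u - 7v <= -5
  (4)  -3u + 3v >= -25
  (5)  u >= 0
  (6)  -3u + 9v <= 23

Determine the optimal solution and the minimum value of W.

Extreme points and W = -9u - v:
  (25/12, 0) → W = -75/4
  (25/3, 0) → W = -75
  (64/129, 117/43) → W = -309/43
  (49/3, 8) → W = -155

The optimum lies where -3u + 3v = -25 and -3u + 9v = 23.
Solving simultaneously gives u = 49/3, v = 8.

u = 49/3, v = 8, minimum W = -155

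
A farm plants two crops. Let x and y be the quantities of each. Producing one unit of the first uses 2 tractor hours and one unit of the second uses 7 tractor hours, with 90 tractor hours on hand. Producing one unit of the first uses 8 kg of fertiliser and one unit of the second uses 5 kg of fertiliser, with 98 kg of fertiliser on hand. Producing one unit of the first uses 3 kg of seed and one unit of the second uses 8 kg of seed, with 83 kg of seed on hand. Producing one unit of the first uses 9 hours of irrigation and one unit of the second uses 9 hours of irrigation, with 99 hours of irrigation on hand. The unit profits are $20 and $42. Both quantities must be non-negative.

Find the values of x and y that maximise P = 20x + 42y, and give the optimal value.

Extreme points and P = 20x + 42y:
  (0, 0) → P = 0
  (0, 83/8) → P = 1743/4
  (11, 0) → P = 220
  (1, 10) → P = 440

x = 1, y = 10, maximum P = 440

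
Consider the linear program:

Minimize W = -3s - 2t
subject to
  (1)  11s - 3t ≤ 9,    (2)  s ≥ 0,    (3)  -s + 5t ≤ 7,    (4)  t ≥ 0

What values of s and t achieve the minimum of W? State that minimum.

Extreme points and W = -3s - 2t:
  (33/26, 43/26) → W = -185/26
  (9/11, 0) → W = -27/11
  (0, 7/5) → W = -14/5
  (0, 0) → W = 0

At the optimal vertex, 11s - 3t = 9 and -s + 5t = 7.
Solving simultaneously gives s = 33/26, t = 43/26.

s = 33/26, t = 43/26, minimum W = -185/26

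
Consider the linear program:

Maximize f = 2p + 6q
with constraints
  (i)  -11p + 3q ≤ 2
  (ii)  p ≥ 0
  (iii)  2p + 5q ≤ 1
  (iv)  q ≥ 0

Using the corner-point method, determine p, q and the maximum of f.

p = 0, q = 1/5, maximum f = 6/5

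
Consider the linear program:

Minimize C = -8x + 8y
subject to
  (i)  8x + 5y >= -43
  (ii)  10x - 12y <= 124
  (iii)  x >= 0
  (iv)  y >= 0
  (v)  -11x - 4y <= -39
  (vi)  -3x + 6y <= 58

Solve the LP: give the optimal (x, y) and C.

x = 60, y = 119/3, minimum C = -488/3

Extreme points and C = -8x + 8y:
  (62/5, 0) → C = -496/5
  (60, 119/3) → C = -488/3
  (39/11, 0) → C = -312/11
  (1/39, 755/78) → C = 1004/13

The binding constraints are 10x - 12y = 124 and -3x + 6y = 58.
Solving simultaneously gives x = 60, y = 119/3.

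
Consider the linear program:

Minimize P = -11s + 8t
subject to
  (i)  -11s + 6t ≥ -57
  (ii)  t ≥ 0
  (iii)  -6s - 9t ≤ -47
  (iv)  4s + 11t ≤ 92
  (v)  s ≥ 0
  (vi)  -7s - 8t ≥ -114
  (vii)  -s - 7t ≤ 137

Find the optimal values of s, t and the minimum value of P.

s = 53/9, t = 35/27, minimum P = -1469/27

Extreme points and P = -11s + 8t:
  (53/9, 35/27) → P = -1469/27
  (1179/145, 784/145) → P = -6697/145
  (0, 47/9) → P = 376/9
  (0, 92/11) → P = 736/11

The binding constraints are -11s + 6t = -57 and -6s - 9t = -47.
Solving simultaneously gives s = 53/9, t = 35/27.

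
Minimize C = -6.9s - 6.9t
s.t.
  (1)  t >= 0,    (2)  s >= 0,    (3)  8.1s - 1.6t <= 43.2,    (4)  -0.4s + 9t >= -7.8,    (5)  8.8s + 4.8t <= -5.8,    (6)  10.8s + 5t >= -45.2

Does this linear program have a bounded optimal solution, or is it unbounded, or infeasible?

infeasible

The boundaries t = 0 and s = 0 meet at (0, 0), but that point violates 8.8s + 4.8t ≤ -5.8. Every candidate vertex is excluded by some other constraint, so the feasible region is empty.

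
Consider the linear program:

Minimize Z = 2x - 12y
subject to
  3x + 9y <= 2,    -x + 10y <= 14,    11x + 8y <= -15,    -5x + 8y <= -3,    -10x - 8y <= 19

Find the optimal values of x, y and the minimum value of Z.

x = -3/4, y = -27/32, minimum Z = 69/8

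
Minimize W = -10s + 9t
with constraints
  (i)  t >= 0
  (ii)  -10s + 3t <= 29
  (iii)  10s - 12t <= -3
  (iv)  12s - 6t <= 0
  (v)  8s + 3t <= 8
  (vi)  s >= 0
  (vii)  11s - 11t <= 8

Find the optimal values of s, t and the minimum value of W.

s = 3/14, t = 3/7, minimum W = 12/7

Feasible corners and W = -10s + 9t:
  (3/14, 3/7) → W = 12/7
  (0, 1/4) → W = 9/4
  (4/7, 8/7) → W = 32/7
  (0, 8/3) → W = 24

The binding constraints are 10s - 12t = -3 and 12s - 6t = 0.
Solving simultaneously gives s = 3/14, t = 3/7.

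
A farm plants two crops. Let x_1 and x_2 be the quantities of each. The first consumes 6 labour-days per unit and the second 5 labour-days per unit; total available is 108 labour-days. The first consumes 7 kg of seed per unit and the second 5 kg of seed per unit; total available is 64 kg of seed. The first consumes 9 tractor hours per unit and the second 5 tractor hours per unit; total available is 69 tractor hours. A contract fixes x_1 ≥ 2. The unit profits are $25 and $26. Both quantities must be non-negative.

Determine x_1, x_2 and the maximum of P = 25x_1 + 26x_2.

The optimum lies where 7x_1 + 5x_2 = 64 and x_1 = 2.
Solving simultaneously gives x_1 = 2, x_2 = 10.

x_1 = 2, x_2 = 10, maximum P = 310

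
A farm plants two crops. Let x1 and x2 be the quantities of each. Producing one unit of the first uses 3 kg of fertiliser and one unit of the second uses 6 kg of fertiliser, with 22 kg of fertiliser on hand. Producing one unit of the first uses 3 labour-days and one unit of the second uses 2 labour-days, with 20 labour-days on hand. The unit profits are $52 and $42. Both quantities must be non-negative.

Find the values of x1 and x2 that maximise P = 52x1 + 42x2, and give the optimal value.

x1 = 19/3, x2 = 1/2, maximum P = 1051/3

Vertices and P = 52x1 + 42x2:
  (0, 0) → P = 0
  (0, 11/3) → P = 154
  (20/3, 0) → P = 1040/3
  (19/3, 1/2) → P = 1051/3

At the optimal vertex, 3x1 + 6x2 = 22 and 3x1 + 2x2 = 20.
Solving simultaneously gives x1 = 19/3, x2 = 1/2.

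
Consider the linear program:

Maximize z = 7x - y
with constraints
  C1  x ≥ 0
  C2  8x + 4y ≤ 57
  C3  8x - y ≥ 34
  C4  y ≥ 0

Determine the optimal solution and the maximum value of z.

Corner points and z = 7x - y:
  (193/40, 23/5) → z = 1167/40
  (57/8, 0) → z = 399/8
  (17/4, 0) → z = 119/4

The binding constraints are 8x + 4y = 57 and y = 0.
Solving simultaneously gives x = 57/8, y = 0.

x = 57/8, y = 0, maximum z = 399/8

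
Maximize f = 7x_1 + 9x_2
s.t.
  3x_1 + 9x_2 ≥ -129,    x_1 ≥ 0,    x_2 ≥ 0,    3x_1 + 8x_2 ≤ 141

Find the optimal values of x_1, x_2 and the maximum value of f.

x_1 = 47, x_2 = 0, maximum f = 329

Extreme points and f = 7x_1 + 9x_2:
  (0, 0) → f = 0
  (0, 141/8) → f = 1269/8
  (47, 0) → f = 329

The optimum lies where x_2 = 0 and 3x_1 + 8x_2 = 141.
Solving simultaneously gives x_1 = 47, x_2 = 0.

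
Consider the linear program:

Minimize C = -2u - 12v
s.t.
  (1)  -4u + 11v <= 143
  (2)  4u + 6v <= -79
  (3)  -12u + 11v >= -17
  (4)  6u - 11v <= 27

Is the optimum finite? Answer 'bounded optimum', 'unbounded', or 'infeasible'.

bounded optimum

Corner points and C = -2u - 12v:
  (-1727/68, 64/17) → C = 191/34
  (-707/80, -291/40) → C = 4199/40
The feasible region has finitely many vertices and no improving ray; the minimum is 191/34 at (-1727/68, 64/17).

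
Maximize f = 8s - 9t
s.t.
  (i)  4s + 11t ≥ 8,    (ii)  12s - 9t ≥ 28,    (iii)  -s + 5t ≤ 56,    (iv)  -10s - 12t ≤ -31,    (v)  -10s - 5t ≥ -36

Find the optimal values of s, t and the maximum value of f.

s = 178/45, t = -32/45, maximum f = 1712/45

Vertices and f = 8s - 9t:
  (245/62, -22/31) → f = 38
  (178/45, -32/45) → f = 1712/45
  (205/78, 46/117) → f = 682/39
  (232/75, 76/75) → f = 1172/75

The optimum lies where 4s + 11t = 8 and -10s - 5t = -36.
Solving simultaneously gives s = 178/45, t = -32/45.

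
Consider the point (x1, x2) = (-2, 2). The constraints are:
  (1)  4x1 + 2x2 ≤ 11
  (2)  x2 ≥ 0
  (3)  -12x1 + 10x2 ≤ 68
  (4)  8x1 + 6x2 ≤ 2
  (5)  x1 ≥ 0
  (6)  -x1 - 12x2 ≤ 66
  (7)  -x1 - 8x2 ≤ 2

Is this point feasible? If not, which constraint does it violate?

Constraint (5): x1 = -2, which is not ≥ 0. All other constraints are satisfied.

not feasible — violates (5)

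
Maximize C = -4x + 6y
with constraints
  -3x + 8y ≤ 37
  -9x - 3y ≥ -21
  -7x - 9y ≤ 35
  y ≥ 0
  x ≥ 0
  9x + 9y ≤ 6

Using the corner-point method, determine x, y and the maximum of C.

Corner points and C = -4x + 6y:
  (0, 0) → C = 0
  (2/3, 0) → C = -8/3
  (0, 2/3) → C = 4

At the optimal vertex, x = 0 and 9x + 9y = 6.
Solving simultaneously gives x = 0, y = 2/3.

x = 0, y = 2/3, maximum C = 4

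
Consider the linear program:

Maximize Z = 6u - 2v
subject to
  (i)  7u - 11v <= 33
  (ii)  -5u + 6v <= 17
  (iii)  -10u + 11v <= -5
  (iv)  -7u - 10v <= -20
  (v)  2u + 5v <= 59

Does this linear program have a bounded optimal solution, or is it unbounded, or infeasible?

bounded optimum

Extreme points and Z = 6u - 2v:
  (550/147, -13/21) → Z = 3482/147
  (814/57, 347/57) → Z = 4190/57
  (90/59, 55/59) → Z = 430/59
  (337/36, 145/18) → Z = 721/18
The feasible region has finitely many vertices and no improving ray; the maximum is 4190/57 at (814/57, 347/57).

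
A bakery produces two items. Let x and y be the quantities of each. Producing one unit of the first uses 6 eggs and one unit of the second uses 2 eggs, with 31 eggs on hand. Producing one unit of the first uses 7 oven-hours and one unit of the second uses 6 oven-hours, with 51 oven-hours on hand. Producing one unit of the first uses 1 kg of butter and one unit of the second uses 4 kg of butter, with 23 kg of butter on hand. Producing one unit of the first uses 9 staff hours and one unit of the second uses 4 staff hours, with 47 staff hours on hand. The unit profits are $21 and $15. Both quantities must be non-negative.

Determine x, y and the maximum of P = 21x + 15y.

Vertices and P = 21x + 15y:
  (0, 0) → P = 0
  (0, 23/4) → P = 345/4
  (31/6, 0) → P = 217/2
  (5, 1/2) → P = 225/2
  (3, 5) → P = 138

At the optimal vertex, 7x + 6y = 51 and x + 4y = 23.
Solving simultaneously gives x = 3, y = 5.

x = 3, y = 5, maximum P = 138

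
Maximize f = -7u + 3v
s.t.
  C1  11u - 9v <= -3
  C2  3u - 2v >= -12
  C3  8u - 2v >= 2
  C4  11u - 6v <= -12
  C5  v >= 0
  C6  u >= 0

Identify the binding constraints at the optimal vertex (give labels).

C2 and C3

Extreme points and f = -7u + 3v:
  (14/5, 51/5) → f = 11
  (12, 24) → f = -12
  (18/13, 59/13) → f = 51/13

The maximum is at (14/5, 51/5). Substituting into each constraint, equality holds for C2 and C3; the remaining constraints have slack.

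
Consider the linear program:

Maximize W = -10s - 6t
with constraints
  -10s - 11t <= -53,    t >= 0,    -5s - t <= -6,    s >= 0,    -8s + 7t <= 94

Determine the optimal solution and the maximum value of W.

s = 13/45, t = 41/9, maximum W = -272/9

The feasible region is unbounded (it extends along (1, 0), (7, 8)), but W strictly decreases along every unbounded feasible direction, so there is no improving ray and the maximum is attained at a vertex.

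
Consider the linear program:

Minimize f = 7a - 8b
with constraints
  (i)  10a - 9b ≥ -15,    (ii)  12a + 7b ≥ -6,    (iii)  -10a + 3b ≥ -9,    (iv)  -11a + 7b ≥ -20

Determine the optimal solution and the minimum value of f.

Vertices and f = 7a - 8b:
  (-159/178, 60/89) → f = -2073/178
  (21/10, 4) → f = -173/10
  (45/106, -84/53) → f = 1659/106

a = 21/10, b = 4, minimum f = -173/10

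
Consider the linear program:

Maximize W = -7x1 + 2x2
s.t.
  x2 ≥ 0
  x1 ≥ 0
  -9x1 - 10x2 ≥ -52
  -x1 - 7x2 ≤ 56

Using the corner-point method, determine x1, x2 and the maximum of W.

Extreme points and W = -7x1 + 2x2:
  (0, 0) → W = 0
  (52/9, 0) → W = -364/9
  (0, 26/5) → W = 52/5

x1 = 0, x2 = 26/5, maximum W = 52/5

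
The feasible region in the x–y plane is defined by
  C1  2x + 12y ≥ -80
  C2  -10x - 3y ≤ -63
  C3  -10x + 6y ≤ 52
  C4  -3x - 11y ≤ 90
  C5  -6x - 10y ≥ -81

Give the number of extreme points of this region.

Pairwise boundary intersections that survive every other constraint:
  (166/19, -463/57)
  (443/13, -321/26)
  (387/82, 216/41)

3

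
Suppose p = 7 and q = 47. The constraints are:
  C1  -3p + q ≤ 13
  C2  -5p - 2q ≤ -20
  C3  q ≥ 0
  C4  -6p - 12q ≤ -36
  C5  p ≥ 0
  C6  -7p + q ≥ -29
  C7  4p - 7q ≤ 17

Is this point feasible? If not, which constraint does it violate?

Constraint C1: -3p + q = 26, which is not ≤ 13. All other constraints are satisfied.

not feasible — violates C1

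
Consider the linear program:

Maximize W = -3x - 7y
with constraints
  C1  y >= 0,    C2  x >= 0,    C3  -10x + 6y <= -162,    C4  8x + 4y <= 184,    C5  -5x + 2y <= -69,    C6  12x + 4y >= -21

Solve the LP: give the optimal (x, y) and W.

x = 81/5, y = 0, maximum W = -243/5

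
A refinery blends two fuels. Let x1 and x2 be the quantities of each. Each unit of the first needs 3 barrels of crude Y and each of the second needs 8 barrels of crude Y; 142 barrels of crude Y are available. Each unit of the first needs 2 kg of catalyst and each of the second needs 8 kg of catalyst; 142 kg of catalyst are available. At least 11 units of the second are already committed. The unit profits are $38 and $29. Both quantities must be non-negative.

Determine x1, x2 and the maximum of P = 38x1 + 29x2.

Corner points and P = 38x1 + 29x2:
  (0, 71/4) → P = 2059/4
  (0, 11) → P = 319
  (18, 11) → P = 1003

The optimum lies where 3x1 + 8x2 = 142 and x2 = 11.
Solving simultaneously gives x1 = 18, x2 = 11.

x1 = 18, x2 = 11, maximum P = 1003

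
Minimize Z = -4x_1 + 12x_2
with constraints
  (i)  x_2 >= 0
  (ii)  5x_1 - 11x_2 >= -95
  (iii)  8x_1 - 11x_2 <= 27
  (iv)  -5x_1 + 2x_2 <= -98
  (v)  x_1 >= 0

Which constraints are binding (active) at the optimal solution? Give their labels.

Corner points and Z = -4x_1 + 12x_2:
  (122/3, 895/33) → Z = 5372/33
  (1268/45, 193/9) → Z = 6508/45
  (1024/39, 649/39) → Z = 284/3

The minimum is at (1024/39, 649/39). Substituting into each constraint, equality holds for (iii) and (iv); the remaining constraints have slack.

(iii) and (iv)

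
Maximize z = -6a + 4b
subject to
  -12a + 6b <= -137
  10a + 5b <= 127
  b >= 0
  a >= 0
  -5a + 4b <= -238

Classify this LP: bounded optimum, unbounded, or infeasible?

The boundaries -12a + 6b = -137 and 10a + 5b = 127 meet at (1447/120, 77/60), but that point violates -5a + 4b ≤ -238. Every candidate vertex is excluded by some other constraint, so the feasible region is empty.

infeasible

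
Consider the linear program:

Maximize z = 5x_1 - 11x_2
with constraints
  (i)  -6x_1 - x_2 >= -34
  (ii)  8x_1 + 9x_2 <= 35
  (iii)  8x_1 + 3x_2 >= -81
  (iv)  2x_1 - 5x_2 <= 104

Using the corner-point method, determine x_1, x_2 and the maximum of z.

x_1 = 137/16, x_2 = -139/8, maximum z = 3743/16

Vertices and z = 5x_1 - 11x_2:
  (271/46, -31/23) → z = 2037/46
  (137/16, -139/8) → z = 3743/16
  (-139/8, 58/3) → z = -7189/24
  (-93/46, -497/23) → z = 10469/46

At the optimal vertex, -6x_1 - x_2 = -34 and 2x_1 - 5x_2 = 104.
Solving simultaneously gives x_1 = 137/16, x_2 = -139/8.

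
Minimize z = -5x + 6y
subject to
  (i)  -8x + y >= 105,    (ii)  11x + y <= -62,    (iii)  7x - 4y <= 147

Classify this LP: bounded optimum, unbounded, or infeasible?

From the feasible point (-167/19, 659/19), moving in the direction (-4, -7) keeps every constraint satisfied while z decreases without bound.

unbounded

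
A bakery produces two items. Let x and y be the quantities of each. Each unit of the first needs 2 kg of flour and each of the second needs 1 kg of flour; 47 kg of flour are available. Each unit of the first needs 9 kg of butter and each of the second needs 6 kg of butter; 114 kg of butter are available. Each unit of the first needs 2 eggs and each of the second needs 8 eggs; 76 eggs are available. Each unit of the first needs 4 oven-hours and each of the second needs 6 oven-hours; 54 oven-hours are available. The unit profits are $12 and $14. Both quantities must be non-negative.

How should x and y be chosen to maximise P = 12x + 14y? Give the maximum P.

x = 12, y = 1, maximum P = 158

Vertices and P = 12x + 14y:
  (0, 0) → P = 0
  (0, 9) → P = 126
  (38/3, 0) → P = 152
  (12, 1) → P = 158

At the optimal vertex, 9x + 6y = 114 and 4x + 6y = 54.
Solving simultaneously gives x = 12, y = 1.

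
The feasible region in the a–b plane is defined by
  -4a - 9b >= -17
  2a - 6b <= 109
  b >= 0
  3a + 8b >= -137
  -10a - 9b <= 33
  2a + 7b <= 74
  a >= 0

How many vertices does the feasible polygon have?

Intersecting each pair of boundary lines and keeping only the points that satisfy every inequality leaves:
  (17/4, 0)
  (0, 17/9)
  (0, 0)

3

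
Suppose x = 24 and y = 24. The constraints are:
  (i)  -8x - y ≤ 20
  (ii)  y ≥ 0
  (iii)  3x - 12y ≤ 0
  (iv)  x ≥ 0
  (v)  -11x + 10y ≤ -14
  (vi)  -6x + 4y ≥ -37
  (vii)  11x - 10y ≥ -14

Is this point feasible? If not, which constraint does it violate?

not feasible — violates (vi)

Constraint (vi): -6x + 4y = -48, which is not ≥ -37. All other constraints are satisfied.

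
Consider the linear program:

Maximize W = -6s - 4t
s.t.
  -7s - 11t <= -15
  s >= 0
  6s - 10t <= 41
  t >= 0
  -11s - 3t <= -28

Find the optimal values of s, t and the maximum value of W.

s = 28/11, t = 0, maximum W = -168/11

Corner points and W = -6s - 4t:
  (0, 28/3) → W = -112/3
  (41/6, 0) → W = -41
  (28/11, 0) → W = -168/11
The feasible region is unbounded (it extends along (0, 1), (5, 3)), but W strictly decreases along every unbounded feasible direction, so there is no improving ray and the maximum is attained at a vertex.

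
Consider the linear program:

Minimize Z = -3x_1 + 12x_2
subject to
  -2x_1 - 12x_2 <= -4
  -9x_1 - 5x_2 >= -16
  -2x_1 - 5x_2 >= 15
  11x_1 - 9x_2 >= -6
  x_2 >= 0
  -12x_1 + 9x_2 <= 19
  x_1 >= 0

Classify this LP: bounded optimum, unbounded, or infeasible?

The boundaries -2x_1 - 12x_2 = -4 and -9x_1 - 5x_2 = -16 meet at (86/49, 2/49), but that point violates -2x_1 - 5x_2 ≥ 15. Every candidate vertex is excluded by some other constraint, so the feasible region is empty.

infeasible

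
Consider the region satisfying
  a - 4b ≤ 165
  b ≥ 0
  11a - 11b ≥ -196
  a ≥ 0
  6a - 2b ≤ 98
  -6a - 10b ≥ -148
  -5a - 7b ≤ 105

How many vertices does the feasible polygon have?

4

Pairwise boundary intersections that survive every other constraint:
  (0, 0)
  (49/3, 0)
  (0, 74/5)
  (319/18, 25/6)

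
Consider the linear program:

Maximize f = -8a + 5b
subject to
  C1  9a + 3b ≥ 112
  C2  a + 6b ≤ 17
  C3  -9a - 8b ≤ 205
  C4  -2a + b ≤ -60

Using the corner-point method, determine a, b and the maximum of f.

Corner points and f = -8a + 5b:
  (1511/45, -317/5) → f = -26353/45
  (292/15, -316/15) → f = -3916/15
  (29, -2) → f = -242
The feasible region is unbounded (it extends along (8, -9), (6, -1)), but f strictly decreases along every unbounded feasible direction, so there is no improving ray and the maximum is attained at a vertex.

The binding constraints are a + 6b = 17 and -2a + b = -60.
Solving simultaneously gives a = 29, b = -2.

a = 29, b = -2, maximum f = -242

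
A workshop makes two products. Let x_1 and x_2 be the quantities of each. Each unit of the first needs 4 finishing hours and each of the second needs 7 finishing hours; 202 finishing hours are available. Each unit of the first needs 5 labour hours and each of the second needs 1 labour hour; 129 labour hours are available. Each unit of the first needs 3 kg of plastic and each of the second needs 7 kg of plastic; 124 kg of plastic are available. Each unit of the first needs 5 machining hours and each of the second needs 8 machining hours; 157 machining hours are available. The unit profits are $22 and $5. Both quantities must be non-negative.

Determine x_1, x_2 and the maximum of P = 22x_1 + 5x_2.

x_1 = 25, x_2 = 4, maximum P = 570

Extreme points and P = 22x_1 + 5x_2:
  (0, 0) → P = 0
  (0, 124/7) → P = 620/7
  (129/5, 0) → P = 2838/5
  (25, 4) → P = 570
  (107/11, 149/11) → P = 3099/11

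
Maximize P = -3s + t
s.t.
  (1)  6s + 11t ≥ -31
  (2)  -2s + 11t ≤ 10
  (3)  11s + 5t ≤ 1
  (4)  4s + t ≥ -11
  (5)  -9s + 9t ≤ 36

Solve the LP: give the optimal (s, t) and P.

Feasible corners and P = -3s + t:
  (166/91, -347/91) → P = -65/7
  (-45/19, -29/19) → P = 106/19
  (-39/131, 112/131) → P = 229/131
  (-131/46, 9/23) → P = 411/46

At the optimal vertex, -2s + 11t = 10 and 4s + t = -11.
Solving simultaneously gives s = -131/46, t = 9/23.

s = -131/46, t = 9/23, maximum P = 411/46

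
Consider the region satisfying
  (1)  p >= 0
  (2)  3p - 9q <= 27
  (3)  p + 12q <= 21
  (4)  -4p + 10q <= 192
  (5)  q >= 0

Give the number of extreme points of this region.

The feasible vertices (each the meet of two boundaries and inside every other half-plane) are:
  (0, 7/4)
  (0, 0)
  (57/5, 4/5)
  (9, 0)

4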